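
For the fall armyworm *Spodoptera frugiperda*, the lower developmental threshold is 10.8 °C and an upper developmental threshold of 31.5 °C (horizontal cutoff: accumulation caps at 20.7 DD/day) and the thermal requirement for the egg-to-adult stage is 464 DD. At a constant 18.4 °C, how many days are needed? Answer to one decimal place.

61.1 days

Daily accumulation = 18.4 − 10.8 = 7.6 DD/day.
Duration = 464 / 7.6 = 61.053 ≈ 61.1 days.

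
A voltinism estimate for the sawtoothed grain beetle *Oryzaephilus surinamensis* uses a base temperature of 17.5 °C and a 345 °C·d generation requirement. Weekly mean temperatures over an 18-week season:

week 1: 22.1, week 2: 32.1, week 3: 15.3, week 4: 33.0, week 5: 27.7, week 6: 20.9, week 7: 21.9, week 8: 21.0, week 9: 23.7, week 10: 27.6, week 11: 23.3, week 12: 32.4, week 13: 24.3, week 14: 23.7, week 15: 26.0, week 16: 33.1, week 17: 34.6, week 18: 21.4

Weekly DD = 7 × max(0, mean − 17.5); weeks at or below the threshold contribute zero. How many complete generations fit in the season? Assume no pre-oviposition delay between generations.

3 generations

Weekly DD (7 × max(0, T̄ − 17.5)): 32.2, 102.2, 0.0, 108.5, 71.4, 23.8, 30.8, 24.5, 43.4, 70.7, 40.6, 104.3, 47.6, 43.4, 59.5, 109.2, 119.7, 27.3.
Season total = 1059.1 DD.
Complete generations = ⌊1059.1 / 345⌋ = 3.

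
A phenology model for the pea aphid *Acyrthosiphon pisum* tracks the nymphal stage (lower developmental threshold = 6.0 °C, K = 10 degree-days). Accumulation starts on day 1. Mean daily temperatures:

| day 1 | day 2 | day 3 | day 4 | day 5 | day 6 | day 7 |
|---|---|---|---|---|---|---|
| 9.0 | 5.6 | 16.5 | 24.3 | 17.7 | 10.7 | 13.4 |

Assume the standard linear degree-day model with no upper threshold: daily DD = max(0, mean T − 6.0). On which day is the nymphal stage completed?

Daily DD above 6.0 °C: 3.0, 0.0, 10.5, 18.3, 11.7, 4.7, 7.4.
Cumulative: 3.0, 3.0, 13.5, 31.8, 43.5, 48.2, 55.6.
The total first reaches 10 DD on day 3.

day 3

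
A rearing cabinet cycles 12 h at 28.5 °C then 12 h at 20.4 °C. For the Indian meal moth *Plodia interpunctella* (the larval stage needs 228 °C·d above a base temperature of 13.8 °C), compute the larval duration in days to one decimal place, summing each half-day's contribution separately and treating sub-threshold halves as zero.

21.4 days

Day half: max(0, 28.5 − 13.8) × 0.5 = 14.7 × 0.5 = 7.35 DD.
Night half: max(0, 20.4 − 13.8) × 0.5 = 6.6 × 0.5 = 3.30 DD.
Per 24 h: 10.65 DD/day.
Duration = 228 / 10.65 = 21.408 ≈ 21.4 days.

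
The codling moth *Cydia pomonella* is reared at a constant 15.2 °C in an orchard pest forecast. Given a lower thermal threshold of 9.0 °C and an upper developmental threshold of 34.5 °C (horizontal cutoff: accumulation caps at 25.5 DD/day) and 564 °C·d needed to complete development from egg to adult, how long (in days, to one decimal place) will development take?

Daily accumulation = 15.2 − 9.0 = 6.2 DD/day.
Duration = 564 / 6.2 = 90.968 ≈ 91.0 days.

91.0 days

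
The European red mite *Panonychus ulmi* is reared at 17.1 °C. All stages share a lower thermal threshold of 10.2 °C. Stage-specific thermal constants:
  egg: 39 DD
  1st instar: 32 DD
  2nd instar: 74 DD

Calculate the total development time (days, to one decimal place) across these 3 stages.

Daily accumulation at 17.1 °C = 17.1 − 10.2 = 6.9 DD/day.
Total K = 39 + 32 + 74 = 145 DD.
Total duration = 145 / 6.9 = 21.014 ≈ 21.0 days.

21.0 days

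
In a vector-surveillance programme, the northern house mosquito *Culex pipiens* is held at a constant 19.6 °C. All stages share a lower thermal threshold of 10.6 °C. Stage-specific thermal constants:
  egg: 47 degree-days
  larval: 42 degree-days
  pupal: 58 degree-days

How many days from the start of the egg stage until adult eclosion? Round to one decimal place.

16.3 days

Daily accumulation at 19.6 °C = 19.6 − 10.6 = 9.0 DD/day.
Total K = 47 + 42 + 58 = 147 DD.
Total duration = 147 / 9.0 = 16.333 ≈ 16.3 days.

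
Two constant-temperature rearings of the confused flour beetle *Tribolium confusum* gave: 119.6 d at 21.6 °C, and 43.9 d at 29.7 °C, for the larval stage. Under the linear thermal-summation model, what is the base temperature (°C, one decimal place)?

16.9 °C

Under the model K = D·(T − T_b), so D₁·(T₁ − T_b) = D₂·(T₂ − T_b).
119.6·(21.6 − T_b) = 43.9·(29.7 − T_b)
T_b = (119.6·21.6 − 43.9·29.7) / (119.6 − 43.9) = 1279.53 / 75.7 = 16.903 °C ≈ 16.9 °C.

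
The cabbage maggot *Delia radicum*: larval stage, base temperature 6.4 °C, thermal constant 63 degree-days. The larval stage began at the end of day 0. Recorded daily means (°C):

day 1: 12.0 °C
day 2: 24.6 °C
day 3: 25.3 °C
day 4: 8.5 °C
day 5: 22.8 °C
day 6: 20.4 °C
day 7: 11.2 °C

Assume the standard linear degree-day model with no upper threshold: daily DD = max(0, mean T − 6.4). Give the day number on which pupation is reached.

Daily DD above 6.4 °C: 5.6, 18.2, 18.9, 2.1, 16.4, 14.0, 4.8.
Cumulative: 5.6, 23.8, 42.7, 44.8, 61.2, 75.2, 80.0.
The total first reaches 63 DD on day 6.

day 6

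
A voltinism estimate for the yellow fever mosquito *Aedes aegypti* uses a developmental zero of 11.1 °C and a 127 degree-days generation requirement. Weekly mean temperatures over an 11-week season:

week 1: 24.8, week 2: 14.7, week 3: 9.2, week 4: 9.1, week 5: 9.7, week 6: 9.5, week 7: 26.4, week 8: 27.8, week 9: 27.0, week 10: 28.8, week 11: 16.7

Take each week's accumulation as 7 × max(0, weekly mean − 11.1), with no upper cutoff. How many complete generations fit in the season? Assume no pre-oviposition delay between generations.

Weekly DD (7 × max(0, T̄ − 11.1)): 95.9, 25.2, 0.0, 0.0, 0.0, 0.0, 107.1, 116.9, 111.3, 123.9, 39.2.
Season total = 619.5 DD.
Complete generations = ⌊619.5 / 127⌋ = 4.

4 generations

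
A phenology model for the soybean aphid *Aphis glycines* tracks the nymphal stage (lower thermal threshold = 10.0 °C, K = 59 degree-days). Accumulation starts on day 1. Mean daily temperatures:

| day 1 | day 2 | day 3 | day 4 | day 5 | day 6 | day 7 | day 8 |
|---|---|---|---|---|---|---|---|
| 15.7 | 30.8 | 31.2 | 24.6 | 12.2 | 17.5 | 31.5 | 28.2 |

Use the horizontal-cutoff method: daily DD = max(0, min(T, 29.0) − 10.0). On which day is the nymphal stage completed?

Daily DD above 10.0 °C (capped at 19.0): 5.7, 19.0, 19.0, 14.6, 2.2, 7.5, 19.0, 18.2.
Cumulative: 5.7, 24.7, 43.7, 58.3, 60.5, 68.0, 87.0, 105.2.
The total first reaches 59 DD on day 5.

day 5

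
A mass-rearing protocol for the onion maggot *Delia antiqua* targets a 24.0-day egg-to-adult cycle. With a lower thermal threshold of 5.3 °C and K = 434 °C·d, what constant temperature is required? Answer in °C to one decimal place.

Required daily accumulation = 434 / 24.0 = 18.083 DD/day.
T = T_base + 18.083 = 5.3 + 18.083 = 23.383 ≈ 23.4 °C.

23.4 °C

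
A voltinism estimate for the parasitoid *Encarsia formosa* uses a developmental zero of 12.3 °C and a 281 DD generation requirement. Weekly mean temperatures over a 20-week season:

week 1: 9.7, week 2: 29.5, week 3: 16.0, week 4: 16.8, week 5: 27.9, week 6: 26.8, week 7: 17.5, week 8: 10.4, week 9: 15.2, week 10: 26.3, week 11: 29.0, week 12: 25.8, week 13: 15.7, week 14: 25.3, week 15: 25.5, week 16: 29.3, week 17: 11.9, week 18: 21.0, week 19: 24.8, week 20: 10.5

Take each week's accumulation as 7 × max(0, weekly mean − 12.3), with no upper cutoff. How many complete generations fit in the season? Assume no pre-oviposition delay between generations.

Weekly DD (7 × max(0, T̄ − 12.3)): 0.0, 120.4, 25.9, 31.5, 109.2, 101.5, 36.4, 0.0, 20.3, 98.0, 116.9, 94.5, 23.8, 91.0, 92.4, 119.0, 0.0, 60.9, 87.5, 0.0.
Season total = 1229.2 DD.
Complete generations = ⌊1229.2 / 281⌋ = 4.

4 generations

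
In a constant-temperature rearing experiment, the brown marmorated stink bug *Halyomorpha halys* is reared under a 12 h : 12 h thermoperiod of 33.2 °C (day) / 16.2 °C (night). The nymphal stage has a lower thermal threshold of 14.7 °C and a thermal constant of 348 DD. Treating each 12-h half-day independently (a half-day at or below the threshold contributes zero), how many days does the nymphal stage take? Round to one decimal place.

Day half: max(0, 33.2 − 14.7) × 0.5 = 18.5 × 0.5 = 9.25 DD.
Night half: max(0, 16.2 − 14.7) × 0.5 = 1.5 × 0.5 = 0.75 DD.
Per 24 h: 10.00 DD/day.
Duration = 348 / 10.00 = 34.800 ≈ 34.8 days.

34.8 days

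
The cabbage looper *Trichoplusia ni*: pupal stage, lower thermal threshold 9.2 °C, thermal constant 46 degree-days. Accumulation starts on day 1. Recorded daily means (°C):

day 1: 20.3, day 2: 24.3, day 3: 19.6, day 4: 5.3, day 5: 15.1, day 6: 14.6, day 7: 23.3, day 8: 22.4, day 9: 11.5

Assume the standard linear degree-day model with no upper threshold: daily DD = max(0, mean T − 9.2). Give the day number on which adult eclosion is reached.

day 6

Daily DD above 9.2 °C: 11.1, 15.1, 10.4, 0.0, 5.9, 5.4, 14.1, 13.2, 2.3.
Cumulative: 11.1, 26.2, 36.6, 36.6, 42.5, 47.9, 62.0, 75.2, 77.5.
The total first reaches 46 DD on day 6.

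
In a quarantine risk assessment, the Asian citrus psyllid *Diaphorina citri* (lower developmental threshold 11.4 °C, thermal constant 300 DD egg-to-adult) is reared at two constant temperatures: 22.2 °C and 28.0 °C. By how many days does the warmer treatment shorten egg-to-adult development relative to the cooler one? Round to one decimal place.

9.7 days

At 22.2 °C: 300 / (22.2 − 11.4) = 300 / 10.8 = 27.778 d.
At 28.0 °C: 300 / (28.0 − 11.4) = 300 / 16.6 = 18.072 d.
Difference = |27.778 − 18.072| = 9.705 ≈ 9.7 days.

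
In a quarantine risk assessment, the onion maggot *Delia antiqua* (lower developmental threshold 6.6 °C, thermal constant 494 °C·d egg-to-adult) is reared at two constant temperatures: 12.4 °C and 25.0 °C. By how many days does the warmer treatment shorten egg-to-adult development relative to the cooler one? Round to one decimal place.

58.3 days

At 12.4 °C: 494 / (12.4 − 6.6) = 494 / 5.8 = 85.172 d.
At 25.0 °C: 494 / (25.0 − 6.6) = 494 / 18.4 = 26.848 d.
Difference = |85.172 − 26.848| = 58.325 ≈ 58.3 days.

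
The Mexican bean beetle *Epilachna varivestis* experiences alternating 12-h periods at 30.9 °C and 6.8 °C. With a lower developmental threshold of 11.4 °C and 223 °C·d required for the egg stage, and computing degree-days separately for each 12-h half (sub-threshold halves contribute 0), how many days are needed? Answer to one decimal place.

Day half: max(0, 30.9 − 11.4) × 0.5 = 19.5 × 0.5 = 9.75 DD.
Night half: max(0, 6.8 − 11.4) × 0.5 = 0.0 × 0.5 = 0.00 DD.
Per 24 h: 9.75 DD/day.
Duration = 223 / 9.75 = 22.872 ≈ 22.9 days.

22.9 days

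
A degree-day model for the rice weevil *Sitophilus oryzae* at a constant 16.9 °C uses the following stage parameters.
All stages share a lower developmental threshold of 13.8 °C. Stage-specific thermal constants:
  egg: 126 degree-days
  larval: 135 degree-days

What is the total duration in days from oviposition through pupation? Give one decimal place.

84.2 days

Daily accumulation at 16.9 °C = 16.9 − 13.8 = 3.1 DD/day.
Total K = 126 + 135 = 261 DD.
Total duration = 261 / 3.1 = 84.194 ≈ 84.2 days.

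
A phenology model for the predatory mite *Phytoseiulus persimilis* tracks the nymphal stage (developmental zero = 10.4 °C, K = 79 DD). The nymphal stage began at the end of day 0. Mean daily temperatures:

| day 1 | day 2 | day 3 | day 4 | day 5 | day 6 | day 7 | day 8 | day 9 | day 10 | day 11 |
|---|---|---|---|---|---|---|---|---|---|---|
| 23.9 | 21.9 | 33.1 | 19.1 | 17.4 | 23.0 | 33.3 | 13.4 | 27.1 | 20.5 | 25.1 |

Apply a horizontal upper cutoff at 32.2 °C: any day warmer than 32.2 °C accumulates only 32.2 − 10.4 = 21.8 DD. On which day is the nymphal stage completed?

day 7

Daily DD above 10.4 °C (capped at 21.8): 13.5, 11.5, 21.8, 8.7, 7.0, 12.6, 21.8, 3.0, 16.7, 10.1, 14.7.
Cumulative: 13.5, 25.0, 46.8, 55.5, 62.5, 75.1, 96.9, 99.9, 116.6, 126.7, 141.4.
The total first reaches 79 DD on day 7.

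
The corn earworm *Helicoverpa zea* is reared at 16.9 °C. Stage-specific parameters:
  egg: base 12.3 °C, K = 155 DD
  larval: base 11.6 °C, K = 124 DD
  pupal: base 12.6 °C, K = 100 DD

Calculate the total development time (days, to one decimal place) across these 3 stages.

80.3 days

egg: 155 / (16.9 − 12.3) = 155 / 4.6 = 33.696 d.
larval: 124 / (16.9 − 11.6) = 124 / 5.3 = 23.396 d.
pupal: 100 / (16.9 − 12.6) = 100 / 4.3 = 23.256 d.
Sum = 80.348 ≈ 80.3 days.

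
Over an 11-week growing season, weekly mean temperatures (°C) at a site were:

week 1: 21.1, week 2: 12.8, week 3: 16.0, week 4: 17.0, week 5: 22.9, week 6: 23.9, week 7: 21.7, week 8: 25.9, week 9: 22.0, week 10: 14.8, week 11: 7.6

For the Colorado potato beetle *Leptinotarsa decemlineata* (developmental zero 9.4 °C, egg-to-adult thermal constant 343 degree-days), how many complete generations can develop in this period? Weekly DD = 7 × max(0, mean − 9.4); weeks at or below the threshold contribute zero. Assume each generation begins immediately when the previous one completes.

2 generations

Weekly DD (7 × max(0, T̄ − 9.4)): 81.9, 23.8, 46.2, 53.2, 94.5, 101.5, 86.1, 115.5, 88.2, 37.8, 0.0.
Season total = 728.7 DD.
Complete generations = ⌊728.7 / 343⌋ = 2.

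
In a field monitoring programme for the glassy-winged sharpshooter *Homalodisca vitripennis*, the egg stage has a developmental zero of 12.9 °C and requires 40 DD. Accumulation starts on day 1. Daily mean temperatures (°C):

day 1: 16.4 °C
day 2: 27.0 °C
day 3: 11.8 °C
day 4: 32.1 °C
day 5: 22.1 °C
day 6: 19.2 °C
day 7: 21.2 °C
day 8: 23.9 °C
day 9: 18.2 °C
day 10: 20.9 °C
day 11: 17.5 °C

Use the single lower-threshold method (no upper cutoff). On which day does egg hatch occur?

Daily DD above 12.9 °C: 3.5, 14.1, 0.0, 19.2, 9.2, 6.3, 8.3, 11.0, 5.3, 8.0, 4.6.
Cumulative: 3.5, 17.6, 17.6, 36.8, 46.0, 52.3, 60.6, 71.6, 76.9, 84.9, 89.5.
The total first reaches 40 DD on day 5.

day 5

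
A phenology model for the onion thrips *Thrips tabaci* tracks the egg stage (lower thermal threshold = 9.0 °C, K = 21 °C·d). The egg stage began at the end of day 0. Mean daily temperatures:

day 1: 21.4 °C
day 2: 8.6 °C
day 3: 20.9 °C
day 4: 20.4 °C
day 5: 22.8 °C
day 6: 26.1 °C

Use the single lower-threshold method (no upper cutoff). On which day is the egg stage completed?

day 3

Daily DD above 9.0 °C: 12.4, 0.0, 11.9, 11.4, 13.8, 17.1.
Cumulative: 12.4, 12.4, 24.3, 35.7, 49.5, 66.6.
The total first reaches 21 DD on day 3.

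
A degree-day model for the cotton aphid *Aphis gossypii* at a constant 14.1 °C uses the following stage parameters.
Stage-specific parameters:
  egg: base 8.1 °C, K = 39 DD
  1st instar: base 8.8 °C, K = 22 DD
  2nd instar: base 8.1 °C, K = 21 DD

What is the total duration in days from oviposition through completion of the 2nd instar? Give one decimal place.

egg: 39 / (14.1 − 8.1) = 39 / 6.0 = 6.500 d.
1st instar: 22 / (14.1 − 8.8) = 22 / 5.3 = 4.151 d.
2nd instar: 21 / (14.1 − 8.1) = 21 / 6.0 = 3.500 d.
Sum = 14.151 ≈ 14.2 days.

14.2 days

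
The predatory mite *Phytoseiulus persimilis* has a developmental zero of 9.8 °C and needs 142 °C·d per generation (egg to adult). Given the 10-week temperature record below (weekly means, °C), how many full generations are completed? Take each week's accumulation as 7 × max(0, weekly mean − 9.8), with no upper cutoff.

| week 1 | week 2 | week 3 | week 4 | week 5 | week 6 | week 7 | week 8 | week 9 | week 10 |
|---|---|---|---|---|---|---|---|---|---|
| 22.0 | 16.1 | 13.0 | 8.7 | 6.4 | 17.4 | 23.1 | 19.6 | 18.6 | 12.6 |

Weekly DD (7 × max(0, T̄ − 9.8)): 85.4, 44.1, 22.4, 0.0, 0.0, 53.2, 93.1, 68.6, 61.6, 19.6.
Season total = 448.0 DD.
Complete generations = ⌊448.0 / 142⌋ = 3.

3 generations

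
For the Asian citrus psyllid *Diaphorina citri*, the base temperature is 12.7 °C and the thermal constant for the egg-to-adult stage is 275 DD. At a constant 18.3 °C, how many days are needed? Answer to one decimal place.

49.1 days

Daily accumulation = 18.3 − 12.7 = 5.6 DD/day.
Duration = 275 / 5.6 = 49.107 ≈ 49.1 days.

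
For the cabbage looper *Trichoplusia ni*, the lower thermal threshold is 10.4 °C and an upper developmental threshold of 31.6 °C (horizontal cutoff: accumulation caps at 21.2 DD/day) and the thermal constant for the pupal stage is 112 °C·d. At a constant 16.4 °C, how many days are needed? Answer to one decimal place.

Daily accumulation = 16.4 − 10.4 = 6.0 DD/day.
Duration = 112 / 6.0 = 18.667 ≈ 18.7 days.

18.7 days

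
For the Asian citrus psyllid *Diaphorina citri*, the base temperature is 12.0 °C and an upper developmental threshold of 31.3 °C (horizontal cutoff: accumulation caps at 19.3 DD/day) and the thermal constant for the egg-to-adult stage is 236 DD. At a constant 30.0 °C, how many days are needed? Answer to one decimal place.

13.1 days

Daily accumulation = 30.0 − 12.0 = 18.0 DD/day.
Duration = 236 / 18.0 = 13.111 ≈ 13.1 days.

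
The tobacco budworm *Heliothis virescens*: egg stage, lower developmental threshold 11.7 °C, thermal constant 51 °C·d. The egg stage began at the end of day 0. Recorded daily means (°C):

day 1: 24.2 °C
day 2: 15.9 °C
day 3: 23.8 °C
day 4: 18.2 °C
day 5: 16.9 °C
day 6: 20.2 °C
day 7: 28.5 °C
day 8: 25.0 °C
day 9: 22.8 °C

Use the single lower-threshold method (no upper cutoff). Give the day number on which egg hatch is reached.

Daily DD above 11.7 °C: 12.5, 4.2, 12.1, 6.5, 5.2, 8.5, 16.8, 13.3, 11.1.
Cumulative: 12.5, 16.7, 28.8, 35.3, 40.5, 49.0, 65.8, 79.1, 90.2.
The total first reaches 51 DD on day 7.

day 7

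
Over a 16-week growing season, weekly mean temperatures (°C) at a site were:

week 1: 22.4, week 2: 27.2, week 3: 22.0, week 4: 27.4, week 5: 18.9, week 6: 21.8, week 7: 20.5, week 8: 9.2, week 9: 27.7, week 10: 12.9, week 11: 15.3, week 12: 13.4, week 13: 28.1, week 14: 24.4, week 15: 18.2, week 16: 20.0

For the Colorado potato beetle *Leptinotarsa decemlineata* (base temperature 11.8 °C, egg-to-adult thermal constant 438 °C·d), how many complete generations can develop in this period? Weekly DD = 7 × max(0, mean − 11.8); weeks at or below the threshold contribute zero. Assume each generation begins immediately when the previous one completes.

2 generations

Weekly DD (7 × max(0, T̄ − 11.8)): 74.2, 107.8, 71.4, 109.2, 49.7, 70.0, 60.9, 0.0, 111.3, 7.7, 24.5, 11.2, 114.1, 88.2, 44.8, 57.4.
Season total = 1002.4 DD.
Complete generations = ⌊1002.4 / 438⌋ = 2.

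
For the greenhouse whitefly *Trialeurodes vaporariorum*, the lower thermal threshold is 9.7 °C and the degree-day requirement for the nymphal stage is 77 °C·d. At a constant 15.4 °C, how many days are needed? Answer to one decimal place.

13.5 days

Daily accumulation = 15.4 − 9.7 = 5.7 DD/day.
Duration = 77 / 5.7 = 13.509 ≈ 13.5 days.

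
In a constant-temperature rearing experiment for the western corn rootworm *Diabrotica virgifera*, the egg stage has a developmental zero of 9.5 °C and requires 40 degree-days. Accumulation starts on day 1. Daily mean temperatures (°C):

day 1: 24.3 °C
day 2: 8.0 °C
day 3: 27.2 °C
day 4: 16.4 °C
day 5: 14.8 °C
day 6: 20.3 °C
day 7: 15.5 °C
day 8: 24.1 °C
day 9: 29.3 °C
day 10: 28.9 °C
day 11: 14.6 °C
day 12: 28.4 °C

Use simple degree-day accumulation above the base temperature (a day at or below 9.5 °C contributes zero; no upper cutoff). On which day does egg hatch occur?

day 5

Daily DD above 9.5 °C: 14.8, 0.0, 17.7, 6.9, 5.3, 10.8, 6.0, 14.6, 19.8, 19.4, 5.1, 18.9.
Cumulative: 14.8, 14.8, 32.5, 39.4, 44.7, 55.5, 61.5, 76.1, 95.9, 115.3, 120.4, 139.3.
The total first reaches 40 DD on day 5.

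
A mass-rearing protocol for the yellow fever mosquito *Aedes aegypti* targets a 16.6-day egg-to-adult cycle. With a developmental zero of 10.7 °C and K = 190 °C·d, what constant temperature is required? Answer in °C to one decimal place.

Required daily accumulation = 190 / 16.6 = 11.446 DD/day.
T = T_base + 11.446 = 10.7 + 11.446 = 22.146 ≈ 22.1 °C.

22.1 °C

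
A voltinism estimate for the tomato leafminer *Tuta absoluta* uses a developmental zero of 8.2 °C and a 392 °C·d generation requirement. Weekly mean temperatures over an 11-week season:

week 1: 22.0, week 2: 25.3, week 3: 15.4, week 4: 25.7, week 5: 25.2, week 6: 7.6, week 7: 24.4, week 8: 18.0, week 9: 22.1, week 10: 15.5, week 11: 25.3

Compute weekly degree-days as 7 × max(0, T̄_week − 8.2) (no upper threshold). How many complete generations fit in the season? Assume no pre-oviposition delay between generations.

2 generations

Weekly DD (7 × max(0, T̄ − 8.2)): 96.6, 119.7, 50.4, 122.5, 119.0, 0.0, 113.4, 68.6, 97.3, 51.1, 119.7.
Season total = 958.3 DD.
Complete generations = ⌊958.3 / 392⌋ = 2.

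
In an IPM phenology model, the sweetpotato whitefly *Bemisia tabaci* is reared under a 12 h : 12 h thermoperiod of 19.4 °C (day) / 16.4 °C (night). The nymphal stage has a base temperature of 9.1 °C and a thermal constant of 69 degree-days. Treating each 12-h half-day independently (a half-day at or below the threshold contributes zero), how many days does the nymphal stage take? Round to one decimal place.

Day half: max(0, 19.4 − 9.1) × 0.5 = 10.3 × 0.5 = 5.15 DD.
Night half: max(0, 16.4 − 9.1) × 0.5 = 7.3 × 0.5 = 3.65 DD.
Per 24 h: 8.80 DD/day.
Duration = 69 / 8.80 = 7.841 ≈ 7.8 days.

7.8 days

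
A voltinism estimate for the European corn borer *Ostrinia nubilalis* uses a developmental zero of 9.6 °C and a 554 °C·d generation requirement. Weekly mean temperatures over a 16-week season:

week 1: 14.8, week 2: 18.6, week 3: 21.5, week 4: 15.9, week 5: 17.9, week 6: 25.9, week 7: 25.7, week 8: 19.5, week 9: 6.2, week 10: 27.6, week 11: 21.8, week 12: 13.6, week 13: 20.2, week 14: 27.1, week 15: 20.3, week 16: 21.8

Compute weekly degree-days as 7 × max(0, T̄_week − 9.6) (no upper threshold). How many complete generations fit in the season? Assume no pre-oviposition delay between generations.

2 generations

Weekly DD (7 × max(0, T̄ − 9.6)): 36.4, 63.0, 83.3, 44.1, 58.1, 114.1, 112.7, 69.3, 0.0, 126.0, 85.4, 28.0, 74.2, 122.5, 74.9, 85.4.
Season total = 1177.4 DD.
Complete generations = ⌊1177.4 / 554⌋ = 2.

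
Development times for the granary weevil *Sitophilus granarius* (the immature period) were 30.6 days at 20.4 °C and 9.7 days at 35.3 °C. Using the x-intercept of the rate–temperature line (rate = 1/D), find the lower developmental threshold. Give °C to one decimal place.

Linear rate model ⇒ the product D·(T − T_b) is constant across temperatures.
30.6·(20.4 − T_b) = 9.7·(35.3 − T_b)
T_b = (30.6·20.4 − 9.7·35.3) / (30.6 − 9.7) = 281.83 / 20.9 = 13.485 °C ≈ 13.5 °C.

13.5 °C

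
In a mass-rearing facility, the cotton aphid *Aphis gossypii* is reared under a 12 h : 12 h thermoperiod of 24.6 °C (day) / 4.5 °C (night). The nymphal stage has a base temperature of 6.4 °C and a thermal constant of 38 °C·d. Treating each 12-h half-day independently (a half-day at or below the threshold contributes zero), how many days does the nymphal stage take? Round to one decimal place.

4.2 days

Day half: max(0, 24.6 − 6.4) × 0.5 = 18.2 × 0.5 = 9.10 DD.
Night half: max(0, 4.5 − 6.4) × 0.5 = 0.0 × 0.5 = 0.00 DD.
Per 24 h: 9.10 DD/day.
Duration = 38 / 9.10 = 4.176 ≈ 4.2 days.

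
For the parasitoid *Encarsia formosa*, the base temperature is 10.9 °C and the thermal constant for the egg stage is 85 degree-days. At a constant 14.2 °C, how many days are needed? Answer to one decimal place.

25.8 days

Daily accumulation = 14.2 − 10.9 = 3.3 DD/day.
Duration = 85 / 3.3 = 25.758 ≈ 25.8 days.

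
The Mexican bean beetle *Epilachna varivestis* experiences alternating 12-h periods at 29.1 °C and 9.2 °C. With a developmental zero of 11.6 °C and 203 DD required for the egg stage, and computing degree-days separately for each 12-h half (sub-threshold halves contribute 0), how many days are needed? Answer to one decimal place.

23.2 days

Day half: max(0, 29.1 − 11.6) × 0.5 = 17.5 × 0.5 = 8.75 DD.
Night half: max(0, 9.2 − 11.6) × 0.5 = 0.0 × 0.5 = 0.00 DD.
Per 24 h: 8.75 DD/day.
Duration = 203 / 8.75 = 23.200 ≈ 23.2 days.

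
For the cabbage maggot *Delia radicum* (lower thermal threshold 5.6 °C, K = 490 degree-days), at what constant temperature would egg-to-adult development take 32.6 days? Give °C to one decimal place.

Required daily accumulation = 490 / 32.6 = 15.031 DD/day.
T = T_base + 15.031 = 5.6 + 15.031 = 20.631 ≈ 20.6 °C.

20.6 °C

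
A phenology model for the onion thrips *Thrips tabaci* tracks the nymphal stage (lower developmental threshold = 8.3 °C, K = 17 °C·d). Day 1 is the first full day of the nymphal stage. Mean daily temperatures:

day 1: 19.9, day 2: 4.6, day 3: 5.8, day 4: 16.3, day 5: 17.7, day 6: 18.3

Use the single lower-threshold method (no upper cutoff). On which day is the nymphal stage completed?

Daily DD above 8.3 °C: 11.6, 0.0, 0.0, 8.0, 9.4, 10.0.
Cumulative: 11.6, 11.6, 11.6, 19.6, 29.0, 39.0.
The total first reaches 17 DD on day 4.

day 4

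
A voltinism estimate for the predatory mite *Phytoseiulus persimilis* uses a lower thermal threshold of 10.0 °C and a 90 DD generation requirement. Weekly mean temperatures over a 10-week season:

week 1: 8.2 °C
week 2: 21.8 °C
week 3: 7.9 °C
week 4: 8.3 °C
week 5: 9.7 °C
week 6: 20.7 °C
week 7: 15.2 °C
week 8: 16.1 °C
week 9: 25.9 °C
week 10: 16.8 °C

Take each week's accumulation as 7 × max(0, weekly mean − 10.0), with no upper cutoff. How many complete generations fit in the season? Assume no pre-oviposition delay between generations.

Weekly DD (7 × max(0, T̄ − 10.0)): 0.0, 82.6, 0.0, 0.0, 0.0, 74.9, 36.4, 42.7, 111.3, 47.6.
Season total = 395.5 DD.
Complete generations = ⌊395.5 / 90⌋ = 4.

4 generations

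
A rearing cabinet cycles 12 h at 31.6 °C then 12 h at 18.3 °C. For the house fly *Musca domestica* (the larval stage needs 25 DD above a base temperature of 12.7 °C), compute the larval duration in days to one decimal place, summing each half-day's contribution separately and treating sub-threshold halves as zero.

Day half: max(0, 31.6 − 12.7) × 0.5 = 18.9 × 0.5 = 9.45 DD.
Night half: max(0, 18.3 − 12.7) × 0.5 = 5.6 × 0.5 = 2.80 DD.
Per 24 h: 12.25 DD/day.
Duration = 25 / 12.25 = 2.041 ≈ 2.0 days.

2.0 days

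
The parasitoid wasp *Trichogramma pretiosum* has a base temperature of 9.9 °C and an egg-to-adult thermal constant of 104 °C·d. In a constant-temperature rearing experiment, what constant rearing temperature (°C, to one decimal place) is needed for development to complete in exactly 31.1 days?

13.2 °C

Required daily accumulation = 104 / 31.1 = 3.344 DD/day.
T = T_base + 3.344 = 9.9 + 3.344 = 13.244 ≈ 13.2 °C.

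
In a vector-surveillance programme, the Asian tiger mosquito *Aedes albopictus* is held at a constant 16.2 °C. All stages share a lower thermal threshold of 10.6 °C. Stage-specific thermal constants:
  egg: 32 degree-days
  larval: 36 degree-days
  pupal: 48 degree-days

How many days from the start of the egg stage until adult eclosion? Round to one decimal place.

Daily accumulation at 16.2 °C = 16.2 − 10.6 = 5.6 DD/day.
Total K = 32 + 36 + 48 = 116 DD.
Total duration = 116 / 5.6 = 20.714 ≈ 20.7 days.

20.7 days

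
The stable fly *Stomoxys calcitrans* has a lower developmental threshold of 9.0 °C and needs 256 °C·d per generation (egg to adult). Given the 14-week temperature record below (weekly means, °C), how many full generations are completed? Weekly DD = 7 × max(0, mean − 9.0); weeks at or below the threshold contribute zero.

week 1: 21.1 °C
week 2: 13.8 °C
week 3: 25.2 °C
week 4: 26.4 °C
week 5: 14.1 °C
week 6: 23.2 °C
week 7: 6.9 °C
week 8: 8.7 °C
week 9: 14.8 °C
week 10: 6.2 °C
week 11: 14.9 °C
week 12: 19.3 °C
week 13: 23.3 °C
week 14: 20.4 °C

Weekly DD (7 × max(0, T̄ − 9.0)): 84.7, 33.6, 113.4, 121.8, 35.7, 99.4, 0.0, 0.0, 40.6, 0.0, 41.3, 72.1, 100.1, 79.8.
Season total = 822.5 DD.
Complete generations = ⌊822.5 / 256⌋ = 3.

3 generations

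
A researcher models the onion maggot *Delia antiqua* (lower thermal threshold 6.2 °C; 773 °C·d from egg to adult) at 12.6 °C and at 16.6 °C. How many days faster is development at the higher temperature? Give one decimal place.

At 12.6 °C: 773 / (12.6 − 6.2) = 773 / 6.4 = 120.781 d.
At 16.6 °C: 773 / (16.6 − 6.2) = 773 / 10.4 = 74.327 d.
Difference = |120.781 − 74.327| = 46.454 ≈ 46.5 days.

46.5 days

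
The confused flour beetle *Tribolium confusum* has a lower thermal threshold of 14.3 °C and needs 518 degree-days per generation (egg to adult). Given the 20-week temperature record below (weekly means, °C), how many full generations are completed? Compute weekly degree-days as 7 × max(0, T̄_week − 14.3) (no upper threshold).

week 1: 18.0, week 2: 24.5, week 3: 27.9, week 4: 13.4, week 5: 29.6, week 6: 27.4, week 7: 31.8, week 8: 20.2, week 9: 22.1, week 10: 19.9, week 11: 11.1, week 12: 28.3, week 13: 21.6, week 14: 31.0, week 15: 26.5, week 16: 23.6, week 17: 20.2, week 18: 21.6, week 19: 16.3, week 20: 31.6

2 generations

Weekly DD (7 × max(0, T̄ − 14.3)): 25.9, 71.4, 95.2, 0.0, 107.1, 91.7, 122.5, 41.3, 54.6, 39.2, 0.0, 98.0, 51.1, 116.9, 85.4, 65.1, 41.3, 51.1, 14.0, 121.1.
Season total = 1292.9 DD.
Complete generations = ⌊1292.9 / 518⌋ = 2.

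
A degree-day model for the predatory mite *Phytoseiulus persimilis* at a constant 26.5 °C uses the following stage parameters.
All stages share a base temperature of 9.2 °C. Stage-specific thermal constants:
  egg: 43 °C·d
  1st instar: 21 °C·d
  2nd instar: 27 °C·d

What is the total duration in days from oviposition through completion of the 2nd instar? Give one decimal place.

Daily accumulation at 26.5 °C = 26.5 − 9.2 = 17.3 DD/day.
Total K = 43 + 21 + 27 = 91 DD.
Total duration = 91 / 17.3 = 5.260 ≈ 5.3 days.

5.3 days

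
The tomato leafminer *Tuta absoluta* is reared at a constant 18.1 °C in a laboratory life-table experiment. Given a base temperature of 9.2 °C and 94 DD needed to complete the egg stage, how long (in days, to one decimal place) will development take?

Daily accumulation = 18.1 − 9.2 = 8.9 DD/day.
Duration = 94 / 8.9 = 10.562 ≈ 10.6 days.

10.6 days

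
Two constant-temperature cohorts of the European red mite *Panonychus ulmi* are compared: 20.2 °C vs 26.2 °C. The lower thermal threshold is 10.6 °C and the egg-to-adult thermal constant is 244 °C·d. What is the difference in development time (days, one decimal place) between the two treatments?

9.8 days

At 20.2 °C: 244 / (20.2 − 10.6) = 244 / 9.6 = 25.417 d.
At 26.2 °C: 244 / (26.2 − 10.6) = 244 / 15.6 = 15.641 d.
Difference = |25.417 − 15.641| = 9.776 ≈ 9.8 days.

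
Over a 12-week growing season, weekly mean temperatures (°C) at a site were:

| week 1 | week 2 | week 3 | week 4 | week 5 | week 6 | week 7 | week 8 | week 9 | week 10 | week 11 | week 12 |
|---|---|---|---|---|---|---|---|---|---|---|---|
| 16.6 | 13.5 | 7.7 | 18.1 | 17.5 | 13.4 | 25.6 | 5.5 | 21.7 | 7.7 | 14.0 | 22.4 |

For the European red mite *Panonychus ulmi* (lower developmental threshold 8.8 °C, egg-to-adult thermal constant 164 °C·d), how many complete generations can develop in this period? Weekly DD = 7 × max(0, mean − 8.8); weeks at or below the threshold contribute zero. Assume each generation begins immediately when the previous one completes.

3 generations

Weekly DD (7 × max(0, T̄ − 8.8)): 54.6, 32.9, 0.0, 65.1, 60.9, 32.2, 117.6, 0.0, 90.3, 0.0, 36.4, 95.2.
Season total = 585.2 DD.
Complete generations = ⌊585.2 / 164⌋ = 3.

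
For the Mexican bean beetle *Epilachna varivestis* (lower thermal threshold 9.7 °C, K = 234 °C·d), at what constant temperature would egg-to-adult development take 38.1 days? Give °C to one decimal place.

15.8 °C

Required daily accumulation = 234 / 38.1 = 6.142 DD/day.
T = T_base + 6.142 = 9.7 + 6.142 = 15.842 ≈ 15.8 °C.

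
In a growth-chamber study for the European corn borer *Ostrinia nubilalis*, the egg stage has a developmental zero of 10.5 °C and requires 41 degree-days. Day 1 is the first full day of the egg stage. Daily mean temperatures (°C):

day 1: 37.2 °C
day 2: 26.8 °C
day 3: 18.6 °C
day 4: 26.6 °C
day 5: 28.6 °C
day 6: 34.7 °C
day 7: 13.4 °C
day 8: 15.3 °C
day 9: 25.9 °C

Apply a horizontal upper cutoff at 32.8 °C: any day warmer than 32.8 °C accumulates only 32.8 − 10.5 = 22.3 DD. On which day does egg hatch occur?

day 3

Daily DD above 10.5 °C (capped at 22.3): 22.3, 16.3, 8.1, 16.1, 18.1, 22.3, 2.9, 4.8, 15.4.
Cumulative: 22.3, 38.6, 46.7, 62.8, 80.9, 103.2, 106.1, 110.9, 126.3.
The total first reaches 41 DD on day 3.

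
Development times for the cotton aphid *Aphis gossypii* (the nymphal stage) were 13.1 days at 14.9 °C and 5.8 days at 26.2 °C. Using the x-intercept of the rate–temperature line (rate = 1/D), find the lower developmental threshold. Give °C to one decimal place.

Equal thermal constants: D₁(T₁ − T_b) = D₂(T₂ − T_b).
13.1·(14.9 − T_b) = 5.8·(26.2 − T_b)
T_b = (13.1·14.9 − 5.8·26.2) / (13.1 − 5.8) = 43.23 / 7.3 = 5.922 °C ≈ 5.9 °C.

5.9 °C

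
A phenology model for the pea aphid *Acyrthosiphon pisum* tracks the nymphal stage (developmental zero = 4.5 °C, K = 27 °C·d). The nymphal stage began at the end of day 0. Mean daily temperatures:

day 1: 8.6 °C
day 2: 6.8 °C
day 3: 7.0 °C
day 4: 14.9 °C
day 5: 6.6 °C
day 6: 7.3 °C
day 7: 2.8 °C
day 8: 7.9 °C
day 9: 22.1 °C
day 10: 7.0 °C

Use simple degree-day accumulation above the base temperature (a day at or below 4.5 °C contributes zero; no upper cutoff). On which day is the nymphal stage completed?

Daily DD above 4.5 °C: 4.1, 2.3, 2.5, 10.4, 2.1, 2.8, 0.0, 3.4, 17.6, 2.5.
Cumulative: 4.1, 6.4, 8.9, 19.3, 21.4, 24.2, 24.2, 27.6, 45.2, 47.7.
The total first reaches 27 DD on day 8.

day 8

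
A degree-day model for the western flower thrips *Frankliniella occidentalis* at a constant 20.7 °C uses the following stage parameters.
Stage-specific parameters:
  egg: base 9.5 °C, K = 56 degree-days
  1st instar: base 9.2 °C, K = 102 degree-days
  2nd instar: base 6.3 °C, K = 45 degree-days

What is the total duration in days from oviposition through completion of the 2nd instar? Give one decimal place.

17.0 days

egg: 56 / (20.7 − 9.5) = 56 / 11.2 = 5.000 d.
1st instar: 102 / (20.7 − 9.2) = 102 / 11.5 = 8.870 d.
2nd instar: 45 / (20.7 − 6.3) = 45 / 14.4 = 3.125 d.
Sum = 16.995 ≈ 17.0 days.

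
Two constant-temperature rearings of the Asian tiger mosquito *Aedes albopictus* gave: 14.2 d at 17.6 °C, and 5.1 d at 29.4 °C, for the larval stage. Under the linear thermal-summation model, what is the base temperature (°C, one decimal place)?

Under the model K = D·(T − T_b), so D₁·(T₁ − T_b) = D₂·(T₂ − T_b).
14.2·(17.6 − T_b) = 5.1·(29.4 − T_b)
T_b = (14.2·17.6 − 5.1·29.4) / (14.2 − 5.1) = 99.98 / 9.1 = 10.987 °C ≈ 11.0 °C.

11.0 °C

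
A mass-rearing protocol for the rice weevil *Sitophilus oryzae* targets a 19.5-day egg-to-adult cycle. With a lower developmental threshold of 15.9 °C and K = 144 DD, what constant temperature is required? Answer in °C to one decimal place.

Required daily accumulation = 144 / 19.5 = 7.385 DD/day.
T = T_base + 7.385 = 15.9 + 7.385 = 23.285 ≈ 23.3 °C.

23.3 °C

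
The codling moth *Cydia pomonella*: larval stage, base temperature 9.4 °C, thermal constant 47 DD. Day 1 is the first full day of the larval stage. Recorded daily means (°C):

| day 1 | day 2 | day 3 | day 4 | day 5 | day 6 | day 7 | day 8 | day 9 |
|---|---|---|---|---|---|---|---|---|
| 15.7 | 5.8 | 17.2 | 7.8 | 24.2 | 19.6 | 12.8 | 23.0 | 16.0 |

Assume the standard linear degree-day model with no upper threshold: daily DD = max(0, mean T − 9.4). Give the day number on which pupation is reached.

Daily DD above 9.4 °C: 6.3, 0.0, 7.8, 0.0, 14.8, 10.2, 3.4, 13.6, 6.6.
Cumulative: 6.3, 6.3, 14.1, 14.1, 28.9, 39.1, 42.5, 56.1, 62.7.
The total first reaches 47 DD on day 8.

day 8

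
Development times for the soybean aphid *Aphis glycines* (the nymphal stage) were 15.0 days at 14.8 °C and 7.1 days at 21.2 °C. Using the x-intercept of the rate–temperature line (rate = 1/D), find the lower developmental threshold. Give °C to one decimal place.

Linear rate model ⇒ the product D·(T − T_b) is constant across temperatures.
15.0·(14.8 − T_b) = 7.1·(21.2 − T_b)
T_b = (15.0·14.8 − 7.1·21.2) / (15.0 − 7.1) = 71.48 / 7.9 = 9.048 °C ≈ 9.0 °C.

9.0 °C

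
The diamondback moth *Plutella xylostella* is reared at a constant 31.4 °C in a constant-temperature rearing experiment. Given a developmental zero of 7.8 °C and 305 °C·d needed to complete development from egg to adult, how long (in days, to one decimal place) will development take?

12.9 days

Daily accumulation = 31.4 − 7.8 = 23.6 DD/day.
Duration = 305 / 23.6 = 12.924 ≈ 12.9 days.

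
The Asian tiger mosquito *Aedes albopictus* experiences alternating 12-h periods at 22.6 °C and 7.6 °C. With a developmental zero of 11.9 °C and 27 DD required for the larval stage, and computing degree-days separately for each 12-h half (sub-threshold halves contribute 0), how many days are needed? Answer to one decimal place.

5.0 days

Day half: max(0, 22.6 − 11.9) × 0.5 = 10.7 × 0.5 = 5.35 DD.
Night half: max(0, 7.6 − 11.9) × 0.5 = 0.0 × 0.5 = 0.00 DD.
Per 24 h: 5.35 DD/day.
Duration = 27 / 5.35 = 5.047 ≈ 5.0 days.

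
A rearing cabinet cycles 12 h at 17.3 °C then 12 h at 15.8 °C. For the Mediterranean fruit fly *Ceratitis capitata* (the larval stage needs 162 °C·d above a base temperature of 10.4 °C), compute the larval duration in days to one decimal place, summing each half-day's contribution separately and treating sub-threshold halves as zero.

Day half: max(0, 17.3 − 10.4) × 0.5 = 6.9 × 0.5 = 3.45 DD.
Night half: max(0, 15.8 − 10.4) × 0.5 = 5.4 × 0.5 = 2.70 DD.
Per 24 h: 6.15 DD/day.
Duration = 162 / 6.15 = 26.341 ≈ 26.3 days.

26.3 days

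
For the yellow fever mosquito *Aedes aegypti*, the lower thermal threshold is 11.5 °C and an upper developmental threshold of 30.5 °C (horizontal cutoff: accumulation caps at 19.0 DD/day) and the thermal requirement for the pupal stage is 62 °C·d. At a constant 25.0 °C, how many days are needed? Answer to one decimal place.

4.6 days

Daily accumulation = 25.0 − 11.5 = 13.5 DD/day.
Duration = 62 / 13.5 = 4.593 ≈ 4.6 days.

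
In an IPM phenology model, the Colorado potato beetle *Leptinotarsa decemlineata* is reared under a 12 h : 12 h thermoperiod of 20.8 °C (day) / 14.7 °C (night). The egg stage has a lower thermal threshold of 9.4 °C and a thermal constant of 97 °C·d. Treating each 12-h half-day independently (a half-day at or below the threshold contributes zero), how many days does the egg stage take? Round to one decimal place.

11.6 days

Day half: max(0, 20.8 − 9.4) × 0.5 = 11.4 × 0.5 = 5.70 DD.
Night half: max(0, 14.7 − 9.4) × 0.5 = 5.3 × 0.5 = 2.65 DD.
Per 24 h: 8.35 DD/day.
Duration = 97 / 8.35 = 11.617 ≈ 11.6 days.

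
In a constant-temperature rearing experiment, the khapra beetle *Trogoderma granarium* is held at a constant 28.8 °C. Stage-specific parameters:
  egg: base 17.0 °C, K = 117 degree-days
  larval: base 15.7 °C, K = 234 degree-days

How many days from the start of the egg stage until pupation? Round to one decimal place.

27.8 days

egg: 117 / (28.8 − 17.0) = 117 / 11.8 = 9.915 d.
larval: 234 / (28.8 − 15.7) = 234 / 13.1 = 17.863 d.
Sum = 27.778 ≈ 27.8 days.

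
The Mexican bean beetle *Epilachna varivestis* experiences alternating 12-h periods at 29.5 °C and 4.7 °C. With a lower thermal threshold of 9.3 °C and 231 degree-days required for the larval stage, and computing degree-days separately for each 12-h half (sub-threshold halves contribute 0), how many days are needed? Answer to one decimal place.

Day half: max(0, 29.5 − 9.3) × 0.5 = 20.2 × 0.5 = 10.10 DD.
Night half: max(0, 4.7 − 9.3) × 0.5 = 0.0 × 0.5 = 0.00 DD.
Per 24 h: 10.10 DD/day.
Duration = 231 / 10.10 = 22.871 ≈ 22.9 days.

22.9 days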